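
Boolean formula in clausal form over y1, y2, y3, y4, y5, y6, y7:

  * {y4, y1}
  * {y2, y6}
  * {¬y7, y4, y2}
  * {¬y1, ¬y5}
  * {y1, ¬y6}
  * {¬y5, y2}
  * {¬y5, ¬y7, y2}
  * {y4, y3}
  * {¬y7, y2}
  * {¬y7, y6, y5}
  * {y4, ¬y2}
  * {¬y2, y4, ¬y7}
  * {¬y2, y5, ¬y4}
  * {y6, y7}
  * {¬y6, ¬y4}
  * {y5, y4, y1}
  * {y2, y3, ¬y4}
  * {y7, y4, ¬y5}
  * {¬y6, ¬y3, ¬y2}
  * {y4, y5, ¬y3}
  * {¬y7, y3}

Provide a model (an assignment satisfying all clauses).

y1 = F  y2 = T  y3 = T  y4 = T  y5 = T  y6 = F  y7 = T

Try y1 = False.
  then y4 is forced to True.
  then y6 is forced to False.
  then y2 is forced to True.
  then y5 is forced to True.
  then y7 is forced to True.
  then y3 is forced to True.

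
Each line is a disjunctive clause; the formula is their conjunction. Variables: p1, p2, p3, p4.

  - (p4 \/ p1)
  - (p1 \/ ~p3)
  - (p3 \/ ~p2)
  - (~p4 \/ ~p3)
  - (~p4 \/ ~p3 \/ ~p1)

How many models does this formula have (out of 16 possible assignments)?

5

The models are:
  p1=F p2=F p3=F p4=T
  p1=T p2=F p3=F p4=F
  p1=T p2=F p3=F p4=T
  p1=T p2=F p3=T p4=F
  p1=T p2=T p3=T p4=F
That's 5 in total.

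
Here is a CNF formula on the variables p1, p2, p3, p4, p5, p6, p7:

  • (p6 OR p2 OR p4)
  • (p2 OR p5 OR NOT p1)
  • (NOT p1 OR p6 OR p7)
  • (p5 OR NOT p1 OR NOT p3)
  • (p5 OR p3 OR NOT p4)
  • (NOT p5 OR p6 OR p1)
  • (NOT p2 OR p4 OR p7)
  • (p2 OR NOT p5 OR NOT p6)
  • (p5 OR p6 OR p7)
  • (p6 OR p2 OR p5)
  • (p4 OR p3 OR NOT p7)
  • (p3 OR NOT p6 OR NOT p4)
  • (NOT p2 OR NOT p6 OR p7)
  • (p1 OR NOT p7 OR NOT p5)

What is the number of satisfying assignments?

Case analysis on p5 and p6:
  p5=1, p6=1: remaining (p1,p2,p3,p4,p7) ∈ {(1,1,1,0,1); (1,1,1,1,1)} — 2.
  p5=1, p6=0: 5 of the 32 assignments to (p1,p2,p3,p4,p7) work.
  p5=0, p6=1: 7 of the 32 assignments to (p1,p2,p3,p4,p7) work.
  p5=0, p6=0: remaining (p1,p2,p3,p4,p7) ∈ {(0,1,1,0,1); (0,1,1,1,1)} — 2.
Total: 2 + 5 + 7 + 2 = 16.

16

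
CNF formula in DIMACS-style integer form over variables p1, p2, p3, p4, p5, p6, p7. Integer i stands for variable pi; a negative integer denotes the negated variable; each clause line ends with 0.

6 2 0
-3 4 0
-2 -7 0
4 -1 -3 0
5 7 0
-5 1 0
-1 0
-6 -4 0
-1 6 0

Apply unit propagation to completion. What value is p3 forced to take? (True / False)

False

(!p1) is a unit clause: p1 = False.
(p1 || !p5) with p1 = False leaves only !p5, so p5 = False.
From (p7 || p5) and p5 = False: p7 = True.
(!p2 || !p7): since p7 = True, the clause reduces to (!p2). p2 = False.
(p2 || p6) with p2 = False leaves only p6, so p6 = True.
From (!p6 || !p4) and p6 = True: p4 = False.
From (p4 || !p3) and p4 = False: p3 = False.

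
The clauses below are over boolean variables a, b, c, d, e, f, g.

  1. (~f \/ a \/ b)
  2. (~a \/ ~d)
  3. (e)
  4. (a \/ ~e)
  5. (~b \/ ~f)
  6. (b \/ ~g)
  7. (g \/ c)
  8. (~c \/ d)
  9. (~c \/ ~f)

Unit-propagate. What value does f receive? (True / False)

(e) is a unit clause: e = True.
From (a \/ ~e) and e = True: a = True.
(~a \/ ~d) with a = True leaves only ~d, so d = False.
(d \/ ~c): since d = False, the clause reduces to (~c). c = False.
(c \/ g) with c = False leaves only g, so g = True.
(b \/ ~g): since g = True, the clause reduces to (b). b = True.
In (~f \/ ~b), ~b is now false; ~f must hold, so f = False.

False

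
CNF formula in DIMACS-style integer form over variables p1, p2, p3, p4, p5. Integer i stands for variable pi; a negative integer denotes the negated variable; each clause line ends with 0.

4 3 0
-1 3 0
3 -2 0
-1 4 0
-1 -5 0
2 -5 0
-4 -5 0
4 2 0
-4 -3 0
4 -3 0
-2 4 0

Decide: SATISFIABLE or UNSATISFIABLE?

SATISFIABLE

p1 occurs only negated in the remaining clauses — set p1 = False.
p5 occurs only negated in the remaining clauses — set p5 = False.
Try p2 = False.
  then p4 is forced to True.
  then p3 is forced to False.
Every clause has at least one true literal under this assignment.
So p1=F, p2=F, p3=F, p4=T, p5=F is a satisfying assignment.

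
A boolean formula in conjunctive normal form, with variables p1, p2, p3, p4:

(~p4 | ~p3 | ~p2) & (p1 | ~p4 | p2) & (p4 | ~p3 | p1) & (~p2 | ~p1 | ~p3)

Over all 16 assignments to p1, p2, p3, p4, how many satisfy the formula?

9

Case analysis on p1 and p2:
  p1=T, p2=T: remaining (p3,p4) ∈ {(F,F); (F,T)} — 2.
  p1=T, p2=F: remaining (p3,p4) ∈ {(F,F); (F,T); (T,F); (T,T)} — 4.
  p1=F, p2=T: remaining (p3,p4) ∈ {(F,F); (F,T)} — 2.
  p1=F, p2=F: remaining (p3,p4) ∈ {(F,F)} — 1.
Total: 2 + 4 + 2 + 1 = 9.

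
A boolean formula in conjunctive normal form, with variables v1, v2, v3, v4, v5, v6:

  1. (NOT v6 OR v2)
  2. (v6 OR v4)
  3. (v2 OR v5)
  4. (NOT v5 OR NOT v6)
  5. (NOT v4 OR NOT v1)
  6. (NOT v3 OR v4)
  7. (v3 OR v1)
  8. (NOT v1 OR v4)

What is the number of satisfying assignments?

4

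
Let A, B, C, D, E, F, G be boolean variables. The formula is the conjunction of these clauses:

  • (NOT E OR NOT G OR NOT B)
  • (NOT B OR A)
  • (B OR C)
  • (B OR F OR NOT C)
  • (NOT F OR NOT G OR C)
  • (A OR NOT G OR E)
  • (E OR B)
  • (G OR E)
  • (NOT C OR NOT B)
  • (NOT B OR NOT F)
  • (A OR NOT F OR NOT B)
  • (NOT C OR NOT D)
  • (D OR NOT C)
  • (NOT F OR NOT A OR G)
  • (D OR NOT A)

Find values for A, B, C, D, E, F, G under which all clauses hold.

A = T, B = T, C = F, D = T, E = T, F = F, G = F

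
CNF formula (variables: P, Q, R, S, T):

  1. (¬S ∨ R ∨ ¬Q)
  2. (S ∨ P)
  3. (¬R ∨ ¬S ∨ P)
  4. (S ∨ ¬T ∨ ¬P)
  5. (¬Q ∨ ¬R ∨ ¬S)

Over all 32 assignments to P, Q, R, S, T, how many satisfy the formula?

10

Split on S, then P.
  S=T, P=T: remaining (Q,R,T) ∈ {(F,F,F); (F,F,T); (F,T,F); (F,T,T)} — 4.
  S=T, P=F: remaining (Q,R,T) ∈ {(F,F,F); (F,F,T)} — 2.
  S=F, P=T: remaining (Q,R,T) ∈ {(F,F,F); (F,T,F); (T,F,F); (T,T,F)} — 4.
  S=F, P=F: a clause becomes empty — 0.
Total: 4 + 2 + 4 + 0 = 10.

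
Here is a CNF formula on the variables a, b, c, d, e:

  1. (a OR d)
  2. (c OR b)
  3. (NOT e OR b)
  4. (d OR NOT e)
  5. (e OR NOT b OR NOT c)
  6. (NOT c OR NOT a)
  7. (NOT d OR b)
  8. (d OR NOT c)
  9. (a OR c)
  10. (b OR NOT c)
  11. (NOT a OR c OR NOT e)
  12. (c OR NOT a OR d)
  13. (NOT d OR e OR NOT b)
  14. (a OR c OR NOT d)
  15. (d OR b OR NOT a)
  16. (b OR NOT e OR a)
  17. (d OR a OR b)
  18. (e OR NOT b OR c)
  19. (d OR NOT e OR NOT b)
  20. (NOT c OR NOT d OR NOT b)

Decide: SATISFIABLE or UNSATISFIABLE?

b = True:
  c = True:
    propagation gives e=True, d=True; an empty clause results — contradiction.
  c = False:
    propagation gives a=True, e=False; an empty clause results — contradiction.
b = False:
  propagation gives c=True; an empty clause results — contradiction.
Every branch closes, so no satisfying assignment exists.

UNSATISFIABLE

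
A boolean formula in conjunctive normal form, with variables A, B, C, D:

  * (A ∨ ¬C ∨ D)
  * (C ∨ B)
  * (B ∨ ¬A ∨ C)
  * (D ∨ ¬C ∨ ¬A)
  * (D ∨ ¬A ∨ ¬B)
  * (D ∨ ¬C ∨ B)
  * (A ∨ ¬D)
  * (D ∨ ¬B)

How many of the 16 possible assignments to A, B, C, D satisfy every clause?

3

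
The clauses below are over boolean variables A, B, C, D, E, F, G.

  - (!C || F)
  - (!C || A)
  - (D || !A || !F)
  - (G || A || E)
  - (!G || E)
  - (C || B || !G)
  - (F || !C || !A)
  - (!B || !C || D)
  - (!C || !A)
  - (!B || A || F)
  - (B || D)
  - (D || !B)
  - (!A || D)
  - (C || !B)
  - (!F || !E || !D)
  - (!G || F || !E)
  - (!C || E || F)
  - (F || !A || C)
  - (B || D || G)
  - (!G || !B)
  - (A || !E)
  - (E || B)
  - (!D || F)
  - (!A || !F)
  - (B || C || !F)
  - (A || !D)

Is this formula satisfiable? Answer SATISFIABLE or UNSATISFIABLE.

UNSATISFIABLE

A = True:
  propagation gives C=False, D=True, B=False, G=False; an empty clause results — contradiction.
A = False:
  propagation gives C=False, B=False, G=False, E=True; an empty clause results — contradiction.
Every branch closes, so no satisfying assignment exists.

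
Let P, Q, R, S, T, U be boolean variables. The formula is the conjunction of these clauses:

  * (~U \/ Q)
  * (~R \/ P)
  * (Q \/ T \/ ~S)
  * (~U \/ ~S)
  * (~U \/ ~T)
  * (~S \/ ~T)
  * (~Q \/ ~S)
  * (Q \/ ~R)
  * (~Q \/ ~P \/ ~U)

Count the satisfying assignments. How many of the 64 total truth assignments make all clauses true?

11

Split on Q, then S.
  Q=T, S=T: a clause becomes empty — 0.
  Q=T, S=F: 7 of the 16 assignments to (P,R,T,U) work.
  Q=F, S=T: a clause becomes empty — 0.
  Q=F, S=F: remaining (P,R,T,U) ∈ {(F,F,F,F); (F,F,T,F); (T,F,F,F); (T,F,T,F)} — 4.
Total: 0 + 7 + 0 + 4 = 11.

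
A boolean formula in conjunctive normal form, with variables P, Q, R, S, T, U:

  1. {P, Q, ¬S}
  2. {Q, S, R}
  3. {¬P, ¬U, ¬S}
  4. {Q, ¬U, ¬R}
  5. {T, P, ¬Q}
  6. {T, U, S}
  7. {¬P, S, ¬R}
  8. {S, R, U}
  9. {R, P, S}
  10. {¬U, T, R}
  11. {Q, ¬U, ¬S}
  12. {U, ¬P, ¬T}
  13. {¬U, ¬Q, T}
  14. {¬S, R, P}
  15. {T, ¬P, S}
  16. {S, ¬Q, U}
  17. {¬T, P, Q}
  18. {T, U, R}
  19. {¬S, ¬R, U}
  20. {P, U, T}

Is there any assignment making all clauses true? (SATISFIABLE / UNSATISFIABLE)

SATISFIABLE

Try P = True.
The remaining clauses are satisfied by Q = True, R = False, S = False, T = True, U = True.
Every clause has at least one true literal under this assignment.
So P=1, Q=1, R=0, S=0, T=1, U=1 is a satisfying assignment.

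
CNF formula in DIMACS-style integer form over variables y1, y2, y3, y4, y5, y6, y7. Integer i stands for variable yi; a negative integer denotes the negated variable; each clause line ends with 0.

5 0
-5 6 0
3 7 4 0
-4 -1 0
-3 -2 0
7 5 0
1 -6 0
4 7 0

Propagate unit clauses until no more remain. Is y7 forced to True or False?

Unit clause (y5) sets y5 = True.
In (NOT y5 OR y6), NOT y5 is now false; y6 must hold, so y6 = True.
(y1 OR NOT y6): since y6 = True, the clause reduces to (y1). y1 = True.
(NOT y1 OR NOT y4) with y1 = True leaves only NOT y4, so y4 = False.
(y7 OR y4) with y4 = False leaves only y7, so y7 = True.

True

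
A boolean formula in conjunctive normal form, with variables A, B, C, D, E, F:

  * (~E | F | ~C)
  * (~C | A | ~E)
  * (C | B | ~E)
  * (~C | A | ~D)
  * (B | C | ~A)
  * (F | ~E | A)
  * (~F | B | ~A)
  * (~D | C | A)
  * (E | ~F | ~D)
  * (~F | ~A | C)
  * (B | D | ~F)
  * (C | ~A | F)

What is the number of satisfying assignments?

14

Split on A, then C.
  A=1, C=1: 7 of the 16 assignments to (B,D,E,F) work.
  A=1, C=0: a clause becomes empty — 0.
  A=0, C=1: remaining (B,D,E,F) ∈ {(0,0,0,0); (1,0,0,0); (1,0,0,1)} — 3.
  A=0, C=0: remaining (B,D,E,F) ∈ {(0,0,0,0); (1,0,0,0); (1,0,0,1); (1,0,1,1)} — 4.
Total: 7 + 0 + 3 + 4 = 14.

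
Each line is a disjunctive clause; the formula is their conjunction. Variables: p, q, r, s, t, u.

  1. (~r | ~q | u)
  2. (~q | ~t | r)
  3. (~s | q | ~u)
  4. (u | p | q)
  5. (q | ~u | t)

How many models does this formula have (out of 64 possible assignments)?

Split on q, then u.
  q=T, u=T: p, s free; 3 ways for (r,t) × 2^2 = 12.
  q=T, u=F: remaining (p,r,s,t) ∈ {(F,F,F,F); (F,F,T,F); (T,F,F,F); (T,F,T,F)} — 4.
  q=F, u=T: remaining (p,r,s,t) ∈ {(F,F,F,T); (F,T,F,T); (T,F,F,T); (T,T,F,T)} — 4.
  q=F, u=F: forces p=T; r, s, t free → 2^3 = 8.
Total: 12 + 4 + 4 + 8 = 28.

28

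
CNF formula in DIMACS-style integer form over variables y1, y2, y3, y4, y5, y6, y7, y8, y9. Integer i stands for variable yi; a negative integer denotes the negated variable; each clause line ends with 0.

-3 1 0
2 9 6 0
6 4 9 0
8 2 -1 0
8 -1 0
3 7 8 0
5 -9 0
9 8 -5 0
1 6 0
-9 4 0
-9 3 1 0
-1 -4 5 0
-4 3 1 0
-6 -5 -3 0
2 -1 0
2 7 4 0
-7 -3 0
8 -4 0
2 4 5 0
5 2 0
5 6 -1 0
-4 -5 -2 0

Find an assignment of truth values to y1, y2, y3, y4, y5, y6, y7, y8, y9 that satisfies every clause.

y8 occurs only positively in the remaining clauses — set y8 = True.
Branch on y1: take y1 = True.
  then y2 is forced to True.
Branch on y3: take y3 = True.
  then y7 is forced to False.
The remaining clauses are satisfied by y4 = False, y5 = False, y6 = True, y9 = False.

y1 = T, y2 = T, y3 = T, y4 = F, y5 = F, y6 = T, y7 = F, y8 = T, y9 = F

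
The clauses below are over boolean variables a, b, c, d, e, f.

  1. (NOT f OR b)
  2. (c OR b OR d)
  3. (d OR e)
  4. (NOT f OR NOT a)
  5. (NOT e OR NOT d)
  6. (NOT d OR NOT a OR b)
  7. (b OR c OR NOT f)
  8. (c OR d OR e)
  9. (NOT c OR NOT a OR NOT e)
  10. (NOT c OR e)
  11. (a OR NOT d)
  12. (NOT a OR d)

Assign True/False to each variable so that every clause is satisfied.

a=0, b=1, c=0, d=0, e=1, f=1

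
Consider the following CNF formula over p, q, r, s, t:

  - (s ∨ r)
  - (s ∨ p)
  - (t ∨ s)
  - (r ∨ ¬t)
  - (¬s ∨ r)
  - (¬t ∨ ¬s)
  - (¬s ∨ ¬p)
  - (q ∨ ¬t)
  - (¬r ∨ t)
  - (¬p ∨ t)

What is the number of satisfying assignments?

1

Satisfying assignments:
  p=T q=T r=T s=F t=T
Count: 1.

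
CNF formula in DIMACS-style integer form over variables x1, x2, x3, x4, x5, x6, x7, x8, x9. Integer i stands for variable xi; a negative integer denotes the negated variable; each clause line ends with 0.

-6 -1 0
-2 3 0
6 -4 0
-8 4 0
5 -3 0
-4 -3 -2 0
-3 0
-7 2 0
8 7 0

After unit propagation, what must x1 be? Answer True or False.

False

(NOT x3) stands alone — x3 = False.
From (x3 OR NOT x2) and x3 = False: x2 = False.
(NOT x7 OR x2): since x2 = False, the clause reduces to (NOT x7). x7 = False.
In (x8 OR x7), x7 is now false; x8 must hold, so x8 = True.
From (NOT x8 OR x4) and x8 = True: x4 = True.
In (x6 OR NOT x4), NOT x4 is now false; x6 must hold, so x6 = True.
(NOT x1 OR NOT x6): since x6 = True, the clause reduces to (NOT x1). x1 = False.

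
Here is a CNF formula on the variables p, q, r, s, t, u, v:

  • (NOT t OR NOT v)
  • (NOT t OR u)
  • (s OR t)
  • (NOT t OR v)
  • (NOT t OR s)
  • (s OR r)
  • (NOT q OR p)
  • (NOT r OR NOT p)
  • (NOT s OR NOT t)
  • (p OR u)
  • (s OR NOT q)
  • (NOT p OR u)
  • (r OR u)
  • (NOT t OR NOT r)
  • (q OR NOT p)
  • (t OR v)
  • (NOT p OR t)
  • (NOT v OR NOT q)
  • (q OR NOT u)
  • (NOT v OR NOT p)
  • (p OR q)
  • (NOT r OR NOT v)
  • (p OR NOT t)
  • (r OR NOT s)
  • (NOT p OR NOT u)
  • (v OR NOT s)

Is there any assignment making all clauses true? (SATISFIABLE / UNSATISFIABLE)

UNSATISFIABLE

p = True:
  propagation gives r=False, s=True; an empty clause results — contradiction.
p = False:
  propagation gives q=False; an empty clause results — contradiction.
Every branch closes, so no satisfying assignment exists.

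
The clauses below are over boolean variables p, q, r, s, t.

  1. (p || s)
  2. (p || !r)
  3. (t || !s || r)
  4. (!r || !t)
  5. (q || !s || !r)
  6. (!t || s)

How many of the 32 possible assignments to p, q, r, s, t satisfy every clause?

Split on r, then s.
  r=T, s=T: remaining (p,q,t) ∈ {(T,T,F)} — 1.
  r=T, s=F: remaining (p,q,t) ∈ {(T,F,F); (T,T,F)} — 2.
  r=F, s=T: remaining (p,q,t) ∈ {(F,F,T); (F,T,T); (T,F,T); (T,T,T)} — 4.
  r=F, s=F: remaining (p,q,t) ∈ {(T,F,F); (T,T,F)} — 2.
Total: 1 + 2 + 4 + 2 = 9.

9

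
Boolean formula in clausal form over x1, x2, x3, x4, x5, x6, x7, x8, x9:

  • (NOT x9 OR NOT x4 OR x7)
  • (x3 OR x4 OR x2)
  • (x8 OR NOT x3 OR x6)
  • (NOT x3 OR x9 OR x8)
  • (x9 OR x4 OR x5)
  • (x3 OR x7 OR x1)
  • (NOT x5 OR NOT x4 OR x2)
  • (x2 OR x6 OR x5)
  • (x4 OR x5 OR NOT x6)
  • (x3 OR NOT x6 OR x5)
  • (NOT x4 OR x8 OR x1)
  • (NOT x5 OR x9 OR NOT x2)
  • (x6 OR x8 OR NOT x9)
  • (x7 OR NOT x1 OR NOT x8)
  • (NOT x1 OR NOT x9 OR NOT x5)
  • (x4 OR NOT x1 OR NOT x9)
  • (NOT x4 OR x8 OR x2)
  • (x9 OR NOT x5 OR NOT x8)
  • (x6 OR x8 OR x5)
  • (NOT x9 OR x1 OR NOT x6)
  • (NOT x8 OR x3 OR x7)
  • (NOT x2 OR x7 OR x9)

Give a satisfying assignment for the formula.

x1=False, x2=True, x3=True, x4=True, x5=False, x6=True, x7=True, x8=True, x9=False

Check each clause:
  1. (NOT x9 OR NOT x4 OR x7) — NOT x9 is true.
  2. (x4 OR x3 OR x2) — x2 is true.
  3. (x8 OR NOT x3 OR x6) — x8 is true.
  4. (x9 OR x8 OR NOT x3) — x8 is true.
  5. (x4 OR x5 OR x9) — x4 is true.
  6. (x3 OR x7 OR x1) — x3 is true.
  7. (x2 OR NOT x5 OR NOT x4) — x2 is true.
  8. (x5 OR x6 OR x2) — x2 is true.
  9. (NOT x6 OR x5 OR x4) — x4 is true.
  10. (x5 OR x3 OR NOT x6) — x3 is true.
  11. (NOT x4 OR x1 OR x8) — x8 is true.
  12. (NOT x5 OR x9 OR NOT x2) — NOT x5 is true.
  13. (x6 OR x8 OR NOT x9) — x8 is true.
  14. (NOT x1 OR NOT x8 OR x7) — NOT x1 is true.
  15. (NOT x9 OR NOT x5 OR NOT x1) — NOT x5 is true.
  16. (x4 OR NOT x9 OR NOT x1) — x4 is true.
  17. (x8 OR NOT x4 OR x2) — x8 is true.
  18. (NOT x5 OR NOT x8 OR x9) — NOT x5 is true.
  19. (x6 OR x5 OR x8) — x8 is true.
  20. (NOT x6 OR x1 OR NOT x9) — NOT x9 is true.
  21. (NOT x8 OR x3 OR x7) — x3 is true.
  22. (x7 OR NOT x2 OR x9) — x7 is true.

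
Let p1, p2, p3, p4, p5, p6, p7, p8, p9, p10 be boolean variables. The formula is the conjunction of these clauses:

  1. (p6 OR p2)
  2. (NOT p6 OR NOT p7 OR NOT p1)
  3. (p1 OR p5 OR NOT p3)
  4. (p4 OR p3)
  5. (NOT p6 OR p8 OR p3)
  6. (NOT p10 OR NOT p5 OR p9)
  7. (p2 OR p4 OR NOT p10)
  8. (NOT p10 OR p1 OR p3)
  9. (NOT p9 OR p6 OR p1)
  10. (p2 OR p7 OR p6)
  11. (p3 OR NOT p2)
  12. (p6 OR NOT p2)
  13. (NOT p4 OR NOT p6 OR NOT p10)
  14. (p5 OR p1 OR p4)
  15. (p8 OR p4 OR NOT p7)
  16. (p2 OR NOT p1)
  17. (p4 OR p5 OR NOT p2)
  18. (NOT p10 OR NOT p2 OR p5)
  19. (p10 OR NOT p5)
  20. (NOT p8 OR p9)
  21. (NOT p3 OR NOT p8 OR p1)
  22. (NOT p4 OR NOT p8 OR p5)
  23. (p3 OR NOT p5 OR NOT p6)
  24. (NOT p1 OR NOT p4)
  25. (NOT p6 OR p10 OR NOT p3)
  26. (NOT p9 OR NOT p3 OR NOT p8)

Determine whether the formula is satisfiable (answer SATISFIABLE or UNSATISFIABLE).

SATISFIABLE

Branch on p1: take p1 = False.
Try p2 = True.
  then p3 is forced to True.
  then p5 is forced to True.
  then p6 is forced to True.
  then p10 is forced to True.
  then p9 is forced to True.
  then p4 is forced to False.
  then p8 is forced to False.
  then p7 is forced to False.
Every clause has at least one true literal under this assignment.
So p1 = F, p2 = T, p3 = T, p4 = F, p5 = T, p6 = T, p7 = F, p8 = F, p9 = T, p10 = T is a satisfying assignment.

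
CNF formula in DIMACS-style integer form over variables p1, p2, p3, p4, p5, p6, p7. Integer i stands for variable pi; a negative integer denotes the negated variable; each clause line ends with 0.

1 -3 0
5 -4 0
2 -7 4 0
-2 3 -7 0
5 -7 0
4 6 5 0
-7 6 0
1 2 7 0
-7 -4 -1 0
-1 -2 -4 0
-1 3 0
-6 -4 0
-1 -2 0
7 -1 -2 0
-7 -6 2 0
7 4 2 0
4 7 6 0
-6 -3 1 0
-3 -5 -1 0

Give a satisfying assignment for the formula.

Branch on p1: take p1 = False.
  then p3 is forced to False.
The remaining clauses are satisfied by p2 = True, p4 = False, p5 = True, p6 = True, p7 = False.

p1=False, p2=True, p3=False, p4=False, p5=True, p6=True, p7=False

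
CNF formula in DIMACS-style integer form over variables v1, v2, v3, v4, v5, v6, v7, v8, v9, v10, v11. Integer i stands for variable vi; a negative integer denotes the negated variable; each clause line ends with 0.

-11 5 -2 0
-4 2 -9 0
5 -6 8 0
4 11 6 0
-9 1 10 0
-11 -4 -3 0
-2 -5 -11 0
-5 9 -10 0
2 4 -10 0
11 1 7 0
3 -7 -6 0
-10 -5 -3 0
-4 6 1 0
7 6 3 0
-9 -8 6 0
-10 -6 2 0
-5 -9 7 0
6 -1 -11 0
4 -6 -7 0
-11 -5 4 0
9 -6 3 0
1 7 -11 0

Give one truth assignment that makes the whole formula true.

Branch on v1: take v1 = True.
Try v2 = False.
Branch on v3: take v3 = True.
The remaining clauses are satisfied by v4 = True, v5 = True, v6 = True, v7 = True, v8 = True, v9 = False, v10 = False, v11 = False.

v1 = True, v2 = False, v3 = True, v4 = True, v5 = True, v6 = True, v7 = True, v8 = True, v9 = False, v10 = False, v11 = False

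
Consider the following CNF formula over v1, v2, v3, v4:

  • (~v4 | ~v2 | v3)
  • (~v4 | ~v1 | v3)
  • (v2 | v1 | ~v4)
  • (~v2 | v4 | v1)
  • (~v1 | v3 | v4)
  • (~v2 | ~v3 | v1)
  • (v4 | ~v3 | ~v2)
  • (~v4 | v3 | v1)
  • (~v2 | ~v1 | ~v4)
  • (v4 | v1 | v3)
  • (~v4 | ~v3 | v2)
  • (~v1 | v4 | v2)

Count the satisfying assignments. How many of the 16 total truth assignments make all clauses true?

1

Satisfying assignments:
  v1=0 v2=0 v3=1 v4=0
Count: 1.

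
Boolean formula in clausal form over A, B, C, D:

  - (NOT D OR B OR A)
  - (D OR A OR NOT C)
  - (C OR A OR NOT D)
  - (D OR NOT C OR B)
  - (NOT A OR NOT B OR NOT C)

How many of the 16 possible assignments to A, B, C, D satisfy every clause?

8

The models are:
  A=0 B=0 C=0 D=0
  A=0 B=1 C=0 D=0
  A=0 B=1 C=1 D=1
  A=1 B=0 C=0 D=0
  A=1 B=0 C=0 D=1
  A=1 B=0 C=1 D=1
  A=1 B=1 C=0 D=0
  A=1 B=1 C=0 D=1
That's 8 in total.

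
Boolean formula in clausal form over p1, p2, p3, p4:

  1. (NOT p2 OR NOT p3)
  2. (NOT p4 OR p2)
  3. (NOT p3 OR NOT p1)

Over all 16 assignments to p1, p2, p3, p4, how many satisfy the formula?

Satisfying assignments:
  p1=F p2=F p3=F p4=F
  p1=F p2=F p3=T p4=F
  p1=F p2=T p3=F p4=F
  p1=F p2=T p3=F p4=T
  p1=T p2=F p3=F p4=F
  p1=T p2=T p3=F p4=F
  p1=T p2=T p3=F p4=T
That's 7 in total.

7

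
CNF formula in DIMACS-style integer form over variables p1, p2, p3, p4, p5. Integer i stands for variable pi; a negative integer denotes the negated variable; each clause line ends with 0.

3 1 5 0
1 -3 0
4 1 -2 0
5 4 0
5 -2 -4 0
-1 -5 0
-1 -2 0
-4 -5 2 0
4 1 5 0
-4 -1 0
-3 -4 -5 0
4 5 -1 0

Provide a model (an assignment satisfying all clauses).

Set p1 = False and propagate.
  then p3 is forced to False.
  then p5 is forced to True.
For the remaining variables, p2 = True, p4 = True works.
Every clause has at least one true literal under this assignment.
Check each clause:
  1. (p1 ∨ p3 ∨ p5) — p5 is true.
  2. (¬p3 ∨ p1) — ¬p3 is true.
  3. (p1 ∨ p4 ∨ ¬p2) — p4 is true.
  4. (p4 ∨ p5) — p4 is true.
  5. (¬p2 ∨ p5 ∨ ¬p4) — p5 is true.
  6. (¬p5 ∨ ¬p1) — ¬p1 is true.
  7. (¬p2 ∨ ¬p1) — ¬p1 is true.
  8. (p2 ∨ ¬p5 ∨ ¬p4) — p2 is true.
  9. (p5 ∨ p4 ∨ p1) — p4 is true.
  10. (¬p4 ∨ ¬p1) — ¬p1 is true.
  11. (¬p4 ∨ ¬p3 ∨ ¬p5) — ¬p3 is true.
  12. (¬p1 ∨ p5 ∨ p4) — p4 is true.

p1=F, p2=T, p3=F, p4=T, p5=T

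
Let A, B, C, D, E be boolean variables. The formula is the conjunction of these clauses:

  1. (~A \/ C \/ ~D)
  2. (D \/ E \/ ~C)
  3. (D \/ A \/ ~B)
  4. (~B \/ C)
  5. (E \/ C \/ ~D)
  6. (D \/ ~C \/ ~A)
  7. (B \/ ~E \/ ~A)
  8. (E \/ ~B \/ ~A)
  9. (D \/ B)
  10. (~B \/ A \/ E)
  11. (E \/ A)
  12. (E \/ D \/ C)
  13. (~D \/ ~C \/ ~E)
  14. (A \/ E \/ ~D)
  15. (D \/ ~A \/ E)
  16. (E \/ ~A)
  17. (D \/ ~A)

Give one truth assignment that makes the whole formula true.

A = 0, B = 0, C = 0, D = 1, E = 1

Branch on A: take A = False.
  then E is forced to True.
Branch on B: take B = False.
  then D is forced to True.
  then C is forced to False.
Every clause has at least one true literal under this assignment.
Check each clause:
  1. (~A \/ ~D \/ C) — ~A is true.
  2. (D \/ E \/ ~C) — E is true.
  3. (D \/ A \/ ~B) — D is true.
  4. (~B \/ C) — ~B is true.
  5. (E \/ C \/ ~D) — E is true.
  6. (~C \/ D \/ ~A) — D is true.
  7. (~E \/ ~A \/ B) — ~A is true.
  8. (E \/ ~A \/ ~B) — E is true.
  9. (D \/ B) — D is true.
  10. (A \/ ~B \/ E) — E is true.
  11. (E \/ A) — E is true.
  12. (E \/ D \/ C) — D is true.
  13. (~E \/ ~D \/ ~C) — ~C is true.
  14. (E \/ ~D \/ A) — E is true.
  15. (D \/ ~A \/ E) — D is true.
  16. (~A \/ E) — E is true.
  17. (~A \/ D) — D is true.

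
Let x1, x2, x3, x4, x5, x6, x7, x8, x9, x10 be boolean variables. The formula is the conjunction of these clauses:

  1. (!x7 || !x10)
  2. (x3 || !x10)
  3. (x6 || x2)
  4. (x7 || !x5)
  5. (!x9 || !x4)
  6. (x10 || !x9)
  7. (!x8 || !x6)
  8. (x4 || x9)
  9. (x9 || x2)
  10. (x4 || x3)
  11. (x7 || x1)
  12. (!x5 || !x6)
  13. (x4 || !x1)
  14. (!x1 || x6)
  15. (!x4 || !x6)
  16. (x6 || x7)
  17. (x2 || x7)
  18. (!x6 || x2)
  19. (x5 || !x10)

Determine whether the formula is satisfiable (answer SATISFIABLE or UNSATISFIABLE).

SATISFIABLE

x2 occurs only positively in the remaining clauses — set x2 = True.
Pure literal: x8 appears only negated; assign x8 = False.
Branch on x1: take x1 = False.
  then x7 is forced to True.
  then x10 is forced to False.
  then x9 is forced to False.
  then x4 is forced to True.
  then x6 is forced to False.
x3, x5 are now unconstrained; take x3 = False, x5 = False.
So x1 = F, x2 = T, x3 = F, x4 = T, x5 = F, x6 = F, x7 = T, x8 = F, x9 = F, x10 = F is a satisfying assignment.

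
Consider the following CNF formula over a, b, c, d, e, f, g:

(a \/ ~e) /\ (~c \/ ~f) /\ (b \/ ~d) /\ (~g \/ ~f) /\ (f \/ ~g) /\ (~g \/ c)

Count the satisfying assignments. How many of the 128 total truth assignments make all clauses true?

27

Split on f, then g.
  f=1, g=1: a clause becomes empty — 0.
  f=1, g=0: 9 of the 32 assignments to (a,b,c,d,e) work.
  f=0, g=1: a clause becomes empty — 0.
  f=0, g=0: c free; 9 ways for (a,b,d,e) × 2^1 = 18.
Total: 0 + 9 + 0 + 18 = 27.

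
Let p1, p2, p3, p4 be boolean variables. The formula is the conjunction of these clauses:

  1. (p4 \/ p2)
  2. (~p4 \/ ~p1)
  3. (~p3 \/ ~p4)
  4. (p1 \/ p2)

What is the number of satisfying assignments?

5

The models are:
  p1=F p2=T p3=F p4=F
  p1=F p2=T p3=F p4=T
  p1=F p2=T p3=T p4=F
  p1=T p2=T p3=F p4=F
  p1=T p2=T p3=T p4=F
That's 5 in total.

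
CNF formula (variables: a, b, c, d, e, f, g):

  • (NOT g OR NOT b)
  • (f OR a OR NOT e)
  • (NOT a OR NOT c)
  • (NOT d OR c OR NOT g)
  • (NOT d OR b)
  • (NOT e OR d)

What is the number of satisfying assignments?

28

Split on d, then a.
  d=T, a=T: remaining (b,c,e,f,g) ∈ {(T,F,F,F,F); (T,F,F,T,F); (T,F,T,F,F); (T,F,T,T,F)} — 4.
  d=T, a=F: c free; 3 ways for (b,e,f,g) × 2^1 = 6.
  d=F, a=T: f free; 3 ways for (b,c,e,g) × 2^1 = 6.
  d=F, a=F: c, f free; 3 ways for (b,e,g) × 2^2 = 12.
Total: 4 + 6 + 6 + 12 = 28.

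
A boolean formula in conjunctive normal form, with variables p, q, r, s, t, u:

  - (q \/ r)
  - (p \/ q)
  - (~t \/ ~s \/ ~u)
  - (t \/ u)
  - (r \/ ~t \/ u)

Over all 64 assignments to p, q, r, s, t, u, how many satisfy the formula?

21

Split on t, then u.
  t=1, u=1: 5 of the 16 assignments to (p,q,r,s) work.
  t=1, u=0: s free; 3 ways for (p,q,r) × 2^1 = 6.
  t=0, u=1: s free; 5 ways for (p,q,r) × 2^1 = 10.
  t=0, u=0: a clause becomes empty — 0.
Total: 5 + 6 + 10 + 0 = 21.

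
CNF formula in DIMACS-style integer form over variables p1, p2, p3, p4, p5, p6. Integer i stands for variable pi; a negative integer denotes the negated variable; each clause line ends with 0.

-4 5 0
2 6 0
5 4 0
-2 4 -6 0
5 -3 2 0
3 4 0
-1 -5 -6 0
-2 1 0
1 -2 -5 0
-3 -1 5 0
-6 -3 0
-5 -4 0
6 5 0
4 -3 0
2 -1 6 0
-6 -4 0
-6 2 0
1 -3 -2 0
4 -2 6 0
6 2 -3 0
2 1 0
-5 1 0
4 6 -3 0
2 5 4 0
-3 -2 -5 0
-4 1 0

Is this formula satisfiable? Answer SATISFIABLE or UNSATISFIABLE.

UNSATISFIABLE

p2 = True:
  p4 = True:
    propagation gives p5=True; an empty clause results — contradiction.
  p4 = False:
    propagation gives p5=True, p6=False; an empty clause results — contradiction.
p2 = False:
  propagation gives p6=True; an empty clause results — contradiction.
Every branch closes, so no satisfying assignment exists.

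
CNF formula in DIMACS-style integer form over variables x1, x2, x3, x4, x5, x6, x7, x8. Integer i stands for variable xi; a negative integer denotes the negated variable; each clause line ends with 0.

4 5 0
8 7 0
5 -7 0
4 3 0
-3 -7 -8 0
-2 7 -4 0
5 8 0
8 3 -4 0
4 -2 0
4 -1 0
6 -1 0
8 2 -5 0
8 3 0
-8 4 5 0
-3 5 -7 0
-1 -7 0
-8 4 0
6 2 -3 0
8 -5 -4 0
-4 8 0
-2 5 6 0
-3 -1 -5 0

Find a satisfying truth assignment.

x1=False, x2=False, x3=False, x4=True, x5=True, x6=True, x7=False, x8=True

Check each clause:
  1. (x4 || x5) — x4 is true.
  2. (x7 || x8) — x8 is true.
  3. (!x7 || x5) — !x7 is true.
  4. (x3 || x4) — x4 is true.
  5. (!x8 || !x3 || !x7) — !x7 is true.
  6. (!x2 || !x4 || x7) — !x2 is true.
  7. (x5 || x8) — x8 is true.
  8. (!x4 || x3 || x8) — x8 is true.
  9. (!x2 || x4) — x4 is true.
  10. (!x1 || x4) — x4 is true.
  11. (x6 || !x1) — !x1 is true.
  12. (!x5 || x2 || x8) — x8 is true.
  13. (x8 || x3) — x8 is true.
  14. (!x8 || x5 || x4) — x4 is true.
  15. (x5 || !x7 || !x3) — !x3 is true.
  16. (!x1 || !x7) — !x7 is true.
  17. (!x8 || x4) — x4 is true.
  18. (x6 || !x3 || x2) — !x3 is true.
  19. (x8 || !x5 || !x4) — x8 is true.
  20. (x8 || !x4) — x8 is true.
  21. (x6 || !x2 || x5) — x5 is true.
  22. (!x1 || !x5 || !x3) — !x3 is true.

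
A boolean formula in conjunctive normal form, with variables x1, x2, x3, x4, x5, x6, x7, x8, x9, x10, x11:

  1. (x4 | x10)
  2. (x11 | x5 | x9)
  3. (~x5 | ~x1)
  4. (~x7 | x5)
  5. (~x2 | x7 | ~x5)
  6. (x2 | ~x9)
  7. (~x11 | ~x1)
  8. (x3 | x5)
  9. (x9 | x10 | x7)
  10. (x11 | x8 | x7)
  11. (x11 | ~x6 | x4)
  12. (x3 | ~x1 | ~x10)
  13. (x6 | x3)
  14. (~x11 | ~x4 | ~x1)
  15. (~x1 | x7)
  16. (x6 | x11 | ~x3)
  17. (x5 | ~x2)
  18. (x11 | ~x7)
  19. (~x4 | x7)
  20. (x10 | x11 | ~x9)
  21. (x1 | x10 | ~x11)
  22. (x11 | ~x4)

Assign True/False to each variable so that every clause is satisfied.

x1=False, x2=True, x3=True, x4=True, x5=True, x6=True, x7=True, x8=False, x9=False, x10=True, x11=True

Try x1 = False.
For the remaining variables, x2 = True, x3 = True, x4 = True, x5 = True, x6 = True, x7 = True, x8 = False, x9 = False, x10 = True, x11 = True works.
Every clause has at least one true literal under this assignment.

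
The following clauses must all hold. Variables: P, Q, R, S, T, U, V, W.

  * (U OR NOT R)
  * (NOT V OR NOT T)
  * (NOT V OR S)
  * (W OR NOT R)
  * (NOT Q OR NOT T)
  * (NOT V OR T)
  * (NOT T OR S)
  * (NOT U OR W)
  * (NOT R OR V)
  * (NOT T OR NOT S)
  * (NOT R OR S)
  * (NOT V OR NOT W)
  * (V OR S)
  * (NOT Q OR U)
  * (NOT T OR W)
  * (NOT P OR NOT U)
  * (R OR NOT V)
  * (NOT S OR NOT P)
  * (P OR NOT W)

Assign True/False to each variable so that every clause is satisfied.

P = False, Q = False, R = False, S = True, T = False, U = False, V = False, W = False

Pure literal: Q appears only negated; assign Q = False.
Branch on P: take P = False.
  then W is forced to False.
  then R is forced to False.
  then U is forced to False.
  then T is forced to False.
  then V is forced to False.
  then S is forced to True.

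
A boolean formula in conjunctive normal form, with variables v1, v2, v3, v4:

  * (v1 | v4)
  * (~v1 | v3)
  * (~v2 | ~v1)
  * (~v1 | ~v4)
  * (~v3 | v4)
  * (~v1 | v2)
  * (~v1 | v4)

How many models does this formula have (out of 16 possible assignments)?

Satisfying assignments:
  v1=F v2=F v3=F v4=T
  v1=F v2=F v3=T v4=T
  v1=F v2=T v3=F v4=T
  v1=F v2=T v3=T v4=T
That's 4 in total.

4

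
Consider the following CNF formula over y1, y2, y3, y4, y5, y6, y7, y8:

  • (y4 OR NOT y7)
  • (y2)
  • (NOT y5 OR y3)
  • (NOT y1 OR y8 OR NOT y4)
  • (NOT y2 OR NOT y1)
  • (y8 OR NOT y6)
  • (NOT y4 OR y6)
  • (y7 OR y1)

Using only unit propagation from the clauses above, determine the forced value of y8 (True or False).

True

Unit clause (y2) sets y2 = True.
From (NOT y2 OR NOT y1) and y2 = True: y1 = False.
(y7 OR y1) with y1 = False leaves only y7, so y7 = True.
From (y4 OR NOT y7) and y7 = True: y4 = True.
(y6 OR NOT y4) with y4 = True leaves only y6, so y6 = True.
From (NOT y6 OR y8) and y6 = True: y8 = True.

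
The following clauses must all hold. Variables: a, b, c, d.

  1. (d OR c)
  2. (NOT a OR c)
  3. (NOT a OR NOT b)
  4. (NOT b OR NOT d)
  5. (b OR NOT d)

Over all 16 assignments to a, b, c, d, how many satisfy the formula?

3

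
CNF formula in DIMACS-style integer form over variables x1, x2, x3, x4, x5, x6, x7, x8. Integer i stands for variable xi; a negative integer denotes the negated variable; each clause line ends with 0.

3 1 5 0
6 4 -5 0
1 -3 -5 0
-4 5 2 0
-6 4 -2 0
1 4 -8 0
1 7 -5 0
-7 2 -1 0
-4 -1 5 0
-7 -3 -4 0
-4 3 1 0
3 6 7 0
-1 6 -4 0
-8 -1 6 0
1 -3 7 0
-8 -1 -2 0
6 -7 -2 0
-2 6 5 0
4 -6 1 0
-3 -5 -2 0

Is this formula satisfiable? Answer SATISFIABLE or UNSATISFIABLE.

SATISFIABLE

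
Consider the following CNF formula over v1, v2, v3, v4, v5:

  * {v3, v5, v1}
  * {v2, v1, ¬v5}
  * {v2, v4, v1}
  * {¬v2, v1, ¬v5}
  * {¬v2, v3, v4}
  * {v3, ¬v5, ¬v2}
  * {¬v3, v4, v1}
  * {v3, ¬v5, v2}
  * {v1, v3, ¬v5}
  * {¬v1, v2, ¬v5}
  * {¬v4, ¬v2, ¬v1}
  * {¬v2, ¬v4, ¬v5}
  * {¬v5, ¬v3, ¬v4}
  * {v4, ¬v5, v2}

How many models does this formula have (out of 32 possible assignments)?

The models are:
  v1=F v2=F v3=T v4=T v5=F
  v1=F v2=T v3=T v4=T v5=F
  v1=T v2=F v3=F v4=F v5=F
  v1=T v2=F v3=F v4=T v5=F
  v1=T v2=F v3=T v4=F v5=F
  v1=T v2=F v3=T v4=T v5=F
  v1=T v2=T v3=T v4=F v5=F
  v1=T v2=T v3=T v4=F v5=T
Count: 8.

8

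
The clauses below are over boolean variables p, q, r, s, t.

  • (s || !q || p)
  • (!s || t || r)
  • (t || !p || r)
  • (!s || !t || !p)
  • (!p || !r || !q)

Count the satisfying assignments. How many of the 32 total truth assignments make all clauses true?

Split on p, then r.
  p=T, r=T: remaining (q,s,t) ∈ {(F,F,F); (F,F,T); (F,T,F)} — 3.
  p=T, r=F: remaining (q,s,t) ∈ {(F,F,T); (T,F,T)} — 2.
  p=F, r=T: t free; 3 ways for (q,s) × 2^1 = 6.
  p=F, r=F: remaining (q,s,t) ∈ {(F,F,F); (F,F,T); (F,T,T); (T,T,T)} — 4.
Total: 3 + 2 + 6 + 4 = 15.

15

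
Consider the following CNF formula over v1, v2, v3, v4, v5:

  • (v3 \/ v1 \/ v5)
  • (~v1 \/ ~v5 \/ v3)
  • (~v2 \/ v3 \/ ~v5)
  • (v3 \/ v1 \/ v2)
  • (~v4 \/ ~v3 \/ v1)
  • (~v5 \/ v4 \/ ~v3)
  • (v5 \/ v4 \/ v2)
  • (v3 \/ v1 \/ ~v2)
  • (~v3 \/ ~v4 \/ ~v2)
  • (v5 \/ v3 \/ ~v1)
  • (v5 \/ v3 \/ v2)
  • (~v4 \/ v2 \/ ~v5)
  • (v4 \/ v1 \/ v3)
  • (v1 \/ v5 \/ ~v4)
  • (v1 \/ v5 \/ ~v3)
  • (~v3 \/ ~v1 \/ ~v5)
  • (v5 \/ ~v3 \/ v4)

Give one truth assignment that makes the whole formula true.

v1 = T, v2 = F, v3 = T, v4 = T, v5 = F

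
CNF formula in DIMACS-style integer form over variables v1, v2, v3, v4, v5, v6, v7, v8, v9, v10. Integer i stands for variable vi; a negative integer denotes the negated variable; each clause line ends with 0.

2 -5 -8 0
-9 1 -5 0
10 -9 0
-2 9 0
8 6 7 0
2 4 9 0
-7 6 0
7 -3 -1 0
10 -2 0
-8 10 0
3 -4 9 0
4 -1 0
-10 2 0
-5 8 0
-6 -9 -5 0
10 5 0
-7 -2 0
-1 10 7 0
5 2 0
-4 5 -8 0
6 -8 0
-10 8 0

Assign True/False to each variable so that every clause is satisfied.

v1=False, v2=True, v3=False, v4=False, v5=False, v6=True, v7=False, v8=True, v9=True, v10=True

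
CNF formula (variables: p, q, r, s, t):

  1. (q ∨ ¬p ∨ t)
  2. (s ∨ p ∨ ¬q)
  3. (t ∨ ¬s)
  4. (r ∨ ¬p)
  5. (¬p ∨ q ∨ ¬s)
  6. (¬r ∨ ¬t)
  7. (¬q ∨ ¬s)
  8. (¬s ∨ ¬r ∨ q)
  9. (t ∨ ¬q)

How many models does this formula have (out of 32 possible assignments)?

4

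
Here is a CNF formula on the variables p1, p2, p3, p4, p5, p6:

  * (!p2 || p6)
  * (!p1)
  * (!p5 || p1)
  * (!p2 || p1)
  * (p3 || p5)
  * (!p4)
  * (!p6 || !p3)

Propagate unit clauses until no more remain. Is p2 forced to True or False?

(!p1) stands alone — p1 = False.
In (!p5 || p1), p1 is now false; !p5 must hold, so p5 = False.
From (!p2 || p1) and p1 = False: p2 = False.

False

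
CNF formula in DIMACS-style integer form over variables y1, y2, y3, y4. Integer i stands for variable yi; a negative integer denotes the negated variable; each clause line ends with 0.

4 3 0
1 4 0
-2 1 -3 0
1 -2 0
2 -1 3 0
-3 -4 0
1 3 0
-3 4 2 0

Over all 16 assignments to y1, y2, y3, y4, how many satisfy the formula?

The models are:
  y1=T y2=T y3=F y4=T
  y1=T y2=T y3=T y4=F
That's 2 in total.

2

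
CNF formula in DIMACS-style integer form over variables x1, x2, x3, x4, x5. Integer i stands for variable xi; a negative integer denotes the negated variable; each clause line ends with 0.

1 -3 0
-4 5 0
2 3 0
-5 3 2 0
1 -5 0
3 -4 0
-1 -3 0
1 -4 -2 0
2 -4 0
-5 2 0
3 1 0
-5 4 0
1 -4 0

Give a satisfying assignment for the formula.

Branch on x1: take x1 = True.
  then x3 is forced to False.
  then x2 is forced to True.
  then x4 is forced to False.
  then x5 is forced to False.
Every clause has at least one true literal under this assignment.
Check each clause:
  1. (x1 OR NOT x3) — x1 is true.
  2. (x5 OR NOT x4) — NOT x4 is true.
  3. (x3 OR x2) — x2 is true.
  4. (x2 OR x3 OR NOT x5) — x2 is true.
  5. (x1 OR NOT x5) — x1 is true.
  6. (NOT x4 OR x3) — NOT x4 is true.
  7. (NOT x3 OR NOT x1) — NOT x3 is true.
  8. (NOT x4 OR x1 OR NOT x2) — x1 is true.
  9. (NOT x4 OR x2) — x2 is true.
  10. (x2 OR NOT x5) — x2 is true.
  11. (x3 OR x1) — x1 is true.
  12. (x4 OR NOT x5) — NOT x5 is true.
  13. (x1 OR NOT x4) — x1 is true.

x1=1, x2=1, x3=0, x4=0, x5=0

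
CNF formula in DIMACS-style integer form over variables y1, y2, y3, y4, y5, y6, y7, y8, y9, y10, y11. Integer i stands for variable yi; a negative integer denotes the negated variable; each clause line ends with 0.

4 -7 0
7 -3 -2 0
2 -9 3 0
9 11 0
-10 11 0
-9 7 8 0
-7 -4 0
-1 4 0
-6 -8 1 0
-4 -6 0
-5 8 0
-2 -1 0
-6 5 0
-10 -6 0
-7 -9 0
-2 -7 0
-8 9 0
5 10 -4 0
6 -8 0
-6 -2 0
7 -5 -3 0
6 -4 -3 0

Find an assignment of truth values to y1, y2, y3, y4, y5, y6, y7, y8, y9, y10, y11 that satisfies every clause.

y11 occurs only positively in the remaining clauses — set y11 = True.
Branch on y1: take y1 = False.
For the remaining variables, y2 = True, y3 = False, y4 = False, y5 = False, y6 = False, y7 = False, y8 = False, y9 = False, y10 = True works.

y1=False, y2=True, y3=False, y4=False, y5=False, y6=False, y7=False, y8=False, y9=False, y10=True, y11=True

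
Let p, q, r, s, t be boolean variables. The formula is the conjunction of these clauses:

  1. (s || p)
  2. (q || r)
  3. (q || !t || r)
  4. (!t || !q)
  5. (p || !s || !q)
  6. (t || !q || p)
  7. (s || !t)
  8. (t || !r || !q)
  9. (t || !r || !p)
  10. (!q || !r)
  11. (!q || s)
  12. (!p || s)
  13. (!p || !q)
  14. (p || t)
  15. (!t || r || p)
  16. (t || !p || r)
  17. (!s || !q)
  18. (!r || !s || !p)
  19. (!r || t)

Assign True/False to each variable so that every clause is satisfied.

p = False, q = False, r = True, s = True, t = True

Check each clause:
  1. (s || p) — s is true.
  2. (r || q) — r is true.
  3. (q || !t || r) — r is true.
  4. (!q || !t) — !q is true.
  5. (!q || p || !s) — !q is true.
  6. (t || !q || p) — t is true.
  7. (!t || s) — s is true.
  8. (!r || !q || t) — t is true.
  9. (t || !r || !p) — t is true.
  10. (!r || !q) — !q is true.
  11. (s || !q) — s is true.
  12. (!p || s) — s is true.
  13. (!p || !q) — !p is true.
  14. (p || t) — t is true.
  15. (!t || p || r) — r is true.
  16. (r || !p || t) — r is true.
  17. (!q || !s) — !q is true.
  18. (!s || !r || !p) — !p is true.
  19. (!r || t) — t is true.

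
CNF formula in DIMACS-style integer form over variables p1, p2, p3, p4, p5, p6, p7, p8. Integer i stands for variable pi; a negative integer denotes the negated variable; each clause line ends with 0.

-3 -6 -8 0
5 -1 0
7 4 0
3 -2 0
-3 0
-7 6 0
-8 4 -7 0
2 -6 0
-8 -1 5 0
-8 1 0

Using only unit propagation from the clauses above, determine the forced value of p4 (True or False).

Unit clause (NOT p3) sets p3 = False.
In (NOT p2 OR p3), p3 is now false; NOT p2 must hold, so p2 = False.
(NOT p6 OR p2): since p2 = False, the clause reduces to (NOT p6). p6 = False.
In (p6 OR NOT p7), p6 is now false; NOT p7 must hold, so p7 = False.
In (p7 OR p4), p7 is now false; p4 must hold, so p4 = True.

True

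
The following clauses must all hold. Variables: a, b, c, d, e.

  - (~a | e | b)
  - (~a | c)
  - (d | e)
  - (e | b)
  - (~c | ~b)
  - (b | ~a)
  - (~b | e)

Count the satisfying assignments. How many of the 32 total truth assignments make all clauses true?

The models are:
  a=F b=F c=F d=F e=T
  a=F b=F c=F d=T e=T
  a=F b=F c=T d=F e=T
  a=F b=F c=T d=T e=T
  a=F b=T c=F d=F e=T
  a=F b=T c=F d=T e=T
Count: 6.

6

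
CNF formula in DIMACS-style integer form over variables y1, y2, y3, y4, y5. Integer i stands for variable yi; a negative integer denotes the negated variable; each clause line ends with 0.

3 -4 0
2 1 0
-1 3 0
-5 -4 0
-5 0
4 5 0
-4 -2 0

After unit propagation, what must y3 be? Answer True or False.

True

(¬y5) is a unit clause: y5 = False.
In (y5 ∨ y4), y5 is now false; y4 must hold, so y4 = True.
(¬y4 ∨ y3): since y4 = True, the clause reduces to (y3). y3 = True.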